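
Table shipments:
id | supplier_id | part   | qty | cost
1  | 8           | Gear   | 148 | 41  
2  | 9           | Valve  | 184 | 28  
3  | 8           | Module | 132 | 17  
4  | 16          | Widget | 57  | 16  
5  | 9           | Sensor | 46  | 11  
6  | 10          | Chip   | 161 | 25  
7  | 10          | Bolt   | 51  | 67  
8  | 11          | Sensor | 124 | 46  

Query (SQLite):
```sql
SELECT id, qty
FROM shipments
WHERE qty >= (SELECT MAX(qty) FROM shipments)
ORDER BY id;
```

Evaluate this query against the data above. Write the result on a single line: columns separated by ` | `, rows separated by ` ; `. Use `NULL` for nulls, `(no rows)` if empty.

2 | 184

Scalar subquery: MAX(qty) over all shipments rows = 184.
Keep rows where qty >= that value.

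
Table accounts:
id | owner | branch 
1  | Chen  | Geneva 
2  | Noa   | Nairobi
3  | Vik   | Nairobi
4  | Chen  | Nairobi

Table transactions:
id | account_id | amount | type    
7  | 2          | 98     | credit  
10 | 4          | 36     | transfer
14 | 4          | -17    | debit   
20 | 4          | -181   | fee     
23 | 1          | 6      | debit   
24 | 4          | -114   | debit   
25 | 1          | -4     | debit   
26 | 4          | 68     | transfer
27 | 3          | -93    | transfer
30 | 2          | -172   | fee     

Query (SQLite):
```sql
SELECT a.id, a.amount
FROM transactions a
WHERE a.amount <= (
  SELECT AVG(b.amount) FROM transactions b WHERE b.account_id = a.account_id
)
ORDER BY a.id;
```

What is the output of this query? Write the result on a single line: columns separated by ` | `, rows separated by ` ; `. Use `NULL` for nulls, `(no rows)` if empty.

20 | -181 ; 24 | -114 ; 25 | -4 ; 27 | -93 ; 30 | -172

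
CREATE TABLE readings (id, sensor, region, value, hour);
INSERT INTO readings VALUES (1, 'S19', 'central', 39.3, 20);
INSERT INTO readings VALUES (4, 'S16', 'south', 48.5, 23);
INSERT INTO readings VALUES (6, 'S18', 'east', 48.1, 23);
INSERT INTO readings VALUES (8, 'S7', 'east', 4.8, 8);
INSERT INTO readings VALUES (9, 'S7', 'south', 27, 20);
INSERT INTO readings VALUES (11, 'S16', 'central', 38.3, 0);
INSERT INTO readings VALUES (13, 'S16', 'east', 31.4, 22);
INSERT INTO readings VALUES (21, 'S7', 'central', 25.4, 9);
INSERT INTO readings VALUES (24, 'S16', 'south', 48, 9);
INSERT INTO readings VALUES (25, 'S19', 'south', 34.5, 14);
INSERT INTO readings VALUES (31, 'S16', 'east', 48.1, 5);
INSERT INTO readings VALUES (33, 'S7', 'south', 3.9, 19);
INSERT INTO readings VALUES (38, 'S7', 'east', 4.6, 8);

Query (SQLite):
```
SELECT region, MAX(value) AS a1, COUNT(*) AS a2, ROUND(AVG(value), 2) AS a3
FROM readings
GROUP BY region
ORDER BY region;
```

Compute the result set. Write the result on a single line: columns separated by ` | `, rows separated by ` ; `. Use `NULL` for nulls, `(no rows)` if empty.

Group readings by region.
Per group compute: MAX(value), COUNT(*), ROUND(AVG(value), 2).
  central: ids {1, 11, 21} → MAX(value)=39.3, COUNT(*)=3, ROUND(AVG(value), 2)=34.33
  east: ids {6, 8, 13, 31, 38} → MAX(value)=48.1, COUNT(*)=5, ROUND(AVG(value), 2)=27.4
  south: ids {4, 9, 24, 25, 33} → MAX(value)=48.5, COUNT(*)=5, ROUND(AVG(value), 2)=32.38

central | 39.3 | 3 | 34.33 ; east | 48.1 | 5 | 27.4 ; south | 48.5 | 5 | 32.38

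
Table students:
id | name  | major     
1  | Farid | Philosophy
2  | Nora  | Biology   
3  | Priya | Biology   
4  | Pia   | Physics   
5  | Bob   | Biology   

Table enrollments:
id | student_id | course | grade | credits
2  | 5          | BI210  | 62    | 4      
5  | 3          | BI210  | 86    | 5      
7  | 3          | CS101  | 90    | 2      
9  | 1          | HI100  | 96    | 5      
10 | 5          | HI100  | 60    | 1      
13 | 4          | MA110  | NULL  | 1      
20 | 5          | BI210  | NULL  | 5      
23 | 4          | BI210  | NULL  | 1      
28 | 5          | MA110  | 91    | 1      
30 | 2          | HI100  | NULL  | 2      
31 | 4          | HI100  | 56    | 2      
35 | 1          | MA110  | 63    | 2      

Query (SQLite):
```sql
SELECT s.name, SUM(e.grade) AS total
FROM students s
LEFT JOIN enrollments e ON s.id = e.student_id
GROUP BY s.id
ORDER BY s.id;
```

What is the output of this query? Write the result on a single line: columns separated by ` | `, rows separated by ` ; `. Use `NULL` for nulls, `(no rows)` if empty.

Farid | 159 ; Nora | NULL ; Priya | 176 ; Pia | 56 ; Bob | 213

LEFT JOIN keeps every students row; unmatched ones get NULL for enrollments columns.
Group by students.id and compute SUM(e.grade). SUM over an all-NULL group is NULL.
  1: ids {9, 35} → SUM(e.grade)=159
  2: ids {30} → SUM(e.grade)=NULL
  3: ids {5, 7} → SUM(e.grade)=176
  4: ids {13, 23, 31} → SUM(e.grade)=56
  5: ids {2, 10, 20, 28} → SUM(e.grade)=213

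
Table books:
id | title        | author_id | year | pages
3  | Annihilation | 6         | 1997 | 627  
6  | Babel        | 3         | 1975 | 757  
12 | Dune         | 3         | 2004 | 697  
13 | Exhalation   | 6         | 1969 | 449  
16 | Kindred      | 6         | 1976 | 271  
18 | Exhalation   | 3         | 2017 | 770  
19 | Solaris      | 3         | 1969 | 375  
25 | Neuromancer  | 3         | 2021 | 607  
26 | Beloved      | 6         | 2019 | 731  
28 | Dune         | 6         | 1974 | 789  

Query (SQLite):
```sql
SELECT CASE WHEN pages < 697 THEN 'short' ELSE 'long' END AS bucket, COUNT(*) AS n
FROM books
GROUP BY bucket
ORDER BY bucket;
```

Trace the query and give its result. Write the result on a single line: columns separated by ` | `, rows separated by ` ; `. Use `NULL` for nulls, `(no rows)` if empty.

Bucket rows by pages < 697 → 'short' else 'long'; count each bucket.

long | 5 ; short | 5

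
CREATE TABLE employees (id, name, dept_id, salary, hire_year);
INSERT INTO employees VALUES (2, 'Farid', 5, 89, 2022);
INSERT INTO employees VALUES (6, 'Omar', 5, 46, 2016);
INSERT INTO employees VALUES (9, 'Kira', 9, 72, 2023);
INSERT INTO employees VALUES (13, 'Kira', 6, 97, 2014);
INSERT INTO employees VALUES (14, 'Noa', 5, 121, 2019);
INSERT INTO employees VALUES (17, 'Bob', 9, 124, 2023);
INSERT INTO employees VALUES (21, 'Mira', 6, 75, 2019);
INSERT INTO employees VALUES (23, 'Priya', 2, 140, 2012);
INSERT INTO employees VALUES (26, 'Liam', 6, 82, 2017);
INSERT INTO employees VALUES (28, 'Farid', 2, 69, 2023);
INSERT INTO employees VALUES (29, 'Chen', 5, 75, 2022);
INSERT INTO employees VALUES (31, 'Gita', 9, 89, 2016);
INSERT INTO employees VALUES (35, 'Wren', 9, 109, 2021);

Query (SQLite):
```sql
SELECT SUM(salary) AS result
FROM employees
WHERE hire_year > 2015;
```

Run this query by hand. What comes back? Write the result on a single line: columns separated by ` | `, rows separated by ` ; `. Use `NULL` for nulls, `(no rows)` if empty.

Rows where hire_year > 2015 → salary values: [89, 46, 72, 121, 124, 75, 82, 69, 75, 89, 109].
SUM of non-NULL values = 951.

951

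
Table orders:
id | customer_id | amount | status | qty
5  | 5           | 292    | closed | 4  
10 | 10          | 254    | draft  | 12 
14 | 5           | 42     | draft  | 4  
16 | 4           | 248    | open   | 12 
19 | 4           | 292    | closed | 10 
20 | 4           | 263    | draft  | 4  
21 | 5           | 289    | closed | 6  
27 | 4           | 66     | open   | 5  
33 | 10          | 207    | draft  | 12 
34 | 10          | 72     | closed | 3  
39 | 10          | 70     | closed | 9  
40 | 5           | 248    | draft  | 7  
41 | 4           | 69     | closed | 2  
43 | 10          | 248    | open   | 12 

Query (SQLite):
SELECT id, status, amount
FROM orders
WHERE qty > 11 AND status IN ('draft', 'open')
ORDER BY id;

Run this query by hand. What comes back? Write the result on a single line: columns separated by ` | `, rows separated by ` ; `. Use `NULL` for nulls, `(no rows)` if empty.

qty > 11: ids {10, 16, 33, 43}
status IN ('draft', 'open'): ids {10, 14, 16, 20, 27, 33, 40, 43}
Combine with AND.

10 | draft | 254 ; 16 | open | 248 ; 33 | draft | 207 ; 43 | open | 248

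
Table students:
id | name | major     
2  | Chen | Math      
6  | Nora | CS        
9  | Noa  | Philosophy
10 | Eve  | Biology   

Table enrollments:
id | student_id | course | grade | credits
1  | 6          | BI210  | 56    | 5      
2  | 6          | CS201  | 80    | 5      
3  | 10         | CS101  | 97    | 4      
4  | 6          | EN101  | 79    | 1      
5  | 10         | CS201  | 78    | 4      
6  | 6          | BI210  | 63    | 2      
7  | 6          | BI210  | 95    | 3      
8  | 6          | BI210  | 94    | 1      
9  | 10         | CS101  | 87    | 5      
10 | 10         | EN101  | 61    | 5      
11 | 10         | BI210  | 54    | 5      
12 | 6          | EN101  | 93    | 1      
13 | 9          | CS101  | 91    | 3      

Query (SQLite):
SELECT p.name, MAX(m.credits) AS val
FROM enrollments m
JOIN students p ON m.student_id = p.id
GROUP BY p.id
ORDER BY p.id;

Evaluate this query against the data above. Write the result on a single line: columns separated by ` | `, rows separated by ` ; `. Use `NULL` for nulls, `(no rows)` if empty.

Nora | 5 ; Noa | 3 ; Eve | 5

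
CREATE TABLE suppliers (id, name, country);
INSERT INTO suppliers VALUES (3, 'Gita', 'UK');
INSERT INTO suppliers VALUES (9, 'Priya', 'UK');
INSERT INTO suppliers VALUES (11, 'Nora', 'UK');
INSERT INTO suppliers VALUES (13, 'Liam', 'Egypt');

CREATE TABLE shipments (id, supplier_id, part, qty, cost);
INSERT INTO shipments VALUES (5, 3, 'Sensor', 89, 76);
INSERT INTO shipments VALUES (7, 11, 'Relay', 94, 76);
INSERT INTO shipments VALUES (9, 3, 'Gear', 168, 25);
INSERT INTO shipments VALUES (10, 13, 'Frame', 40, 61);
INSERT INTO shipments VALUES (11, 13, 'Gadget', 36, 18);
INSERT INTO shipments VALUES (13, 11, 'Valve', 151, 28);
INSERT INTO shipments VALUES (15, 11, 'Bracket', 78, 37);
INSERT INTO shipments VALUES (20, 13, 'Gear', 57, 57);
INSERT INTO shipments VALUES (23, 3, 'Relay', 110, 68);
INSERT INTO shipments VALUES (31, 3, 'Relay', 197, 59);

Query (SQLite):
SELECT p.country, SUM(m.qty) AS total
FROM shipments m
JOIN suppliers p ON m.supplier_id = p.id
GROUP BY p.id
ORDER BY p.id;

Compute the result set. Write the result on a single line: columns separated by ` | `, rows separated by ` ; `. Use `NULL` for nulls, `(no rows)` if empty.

UK | 564 ; UK | 323 ; Egypt | 133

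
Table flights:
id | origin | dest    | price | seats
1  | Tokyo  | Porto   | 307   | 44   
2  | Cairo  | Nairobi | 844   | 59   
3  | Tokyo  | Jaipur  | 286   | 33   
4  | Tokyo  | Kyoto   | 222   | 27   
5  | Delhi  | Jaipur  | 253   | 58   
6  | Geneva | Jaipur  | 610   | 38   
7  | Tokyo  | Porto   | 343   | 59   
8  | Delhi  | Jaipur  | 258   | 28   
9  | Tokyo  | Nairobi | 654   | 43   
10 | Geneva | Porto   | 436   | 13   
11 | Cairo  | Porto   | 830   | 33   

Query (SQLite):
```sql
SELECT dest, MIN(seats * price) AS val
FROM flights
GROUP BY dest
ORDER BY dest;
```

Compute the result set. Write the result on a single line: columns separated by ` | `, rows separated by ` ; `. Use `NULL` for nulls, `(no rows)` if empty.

Jaipur | 7224 ; Kyoto | 5994 ; Nairobi | 28122 ; Porto | 5668

For each row compute seats * price.
Group by dest; take MIN of the expression per group.
  Jaipur: ids {3, 5, 6, 8} → MIN(seats * price)=7224
  Kyoto: ids {4} → MIN(seats * price)=5994
  Nairobi: ids {2, 9} → MIN(seats * price)=28122
  Porto: ids {1, 7, 10, 11} → MIN(seats * price)=5668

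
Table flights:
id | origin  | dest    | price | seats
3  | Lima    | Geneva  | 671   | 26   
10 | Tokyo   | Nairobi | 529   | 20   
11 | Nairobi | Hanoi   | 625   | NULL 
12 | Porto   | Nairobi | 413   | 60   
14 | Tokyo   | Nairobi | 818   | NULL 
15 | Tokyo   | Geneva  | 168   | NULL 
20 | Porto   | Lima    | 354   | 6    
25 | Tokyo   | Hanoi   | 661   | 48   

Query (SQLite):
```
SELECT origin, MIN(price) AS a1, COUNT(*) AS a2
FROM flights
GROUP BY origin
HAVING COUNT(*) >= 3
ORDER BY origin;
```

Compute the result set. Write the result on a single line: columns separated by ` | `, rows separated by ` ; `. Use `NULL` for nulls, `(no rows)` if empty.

Tokyo | 168 | 4

Group flights by origin.
Per group compute: MIN(price), COUNT(*).
HAVING: drop groups with fewer than 3 rows.
  Lima: ids {3} → MIN(price)=671, COUNT(*)=1
  Nairobi: ids {11} → MIN(price)=625, COUNT(*)=1
  Porto: ids {12, 20} → MIN(price)=354, COUNT(*)=2
  Tokyo: ids {10, 14, 15, 25} → MIN(price)=168, COUNT(*)=4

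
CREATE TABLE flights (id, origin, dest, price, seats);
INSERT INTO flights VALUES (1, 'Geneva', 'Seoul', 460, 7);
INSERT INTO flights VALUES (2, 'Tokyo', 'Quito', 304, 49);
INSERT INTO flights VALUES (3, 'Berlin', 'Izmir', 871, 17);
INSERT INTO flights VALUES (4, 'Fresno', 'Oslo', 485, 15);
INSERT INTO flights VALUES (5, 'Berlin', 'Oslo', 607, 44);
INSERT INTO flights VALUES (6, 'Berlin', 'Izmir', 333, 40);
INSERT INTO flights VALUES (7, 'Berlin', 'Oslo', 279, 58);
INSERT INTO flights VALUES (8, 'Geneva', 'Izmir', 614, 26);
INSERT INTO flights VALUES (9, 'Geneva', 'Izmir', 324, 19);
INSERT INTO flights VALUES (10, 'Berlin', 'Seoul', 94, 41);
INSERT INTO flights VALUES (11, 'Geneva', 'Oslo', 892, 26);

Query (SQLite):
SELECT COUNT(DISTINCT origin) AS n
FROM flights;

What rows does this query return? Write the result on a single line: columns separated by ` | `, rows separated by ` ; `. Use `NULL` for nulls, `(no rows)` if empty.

Count distinct non-NULL origin values.

4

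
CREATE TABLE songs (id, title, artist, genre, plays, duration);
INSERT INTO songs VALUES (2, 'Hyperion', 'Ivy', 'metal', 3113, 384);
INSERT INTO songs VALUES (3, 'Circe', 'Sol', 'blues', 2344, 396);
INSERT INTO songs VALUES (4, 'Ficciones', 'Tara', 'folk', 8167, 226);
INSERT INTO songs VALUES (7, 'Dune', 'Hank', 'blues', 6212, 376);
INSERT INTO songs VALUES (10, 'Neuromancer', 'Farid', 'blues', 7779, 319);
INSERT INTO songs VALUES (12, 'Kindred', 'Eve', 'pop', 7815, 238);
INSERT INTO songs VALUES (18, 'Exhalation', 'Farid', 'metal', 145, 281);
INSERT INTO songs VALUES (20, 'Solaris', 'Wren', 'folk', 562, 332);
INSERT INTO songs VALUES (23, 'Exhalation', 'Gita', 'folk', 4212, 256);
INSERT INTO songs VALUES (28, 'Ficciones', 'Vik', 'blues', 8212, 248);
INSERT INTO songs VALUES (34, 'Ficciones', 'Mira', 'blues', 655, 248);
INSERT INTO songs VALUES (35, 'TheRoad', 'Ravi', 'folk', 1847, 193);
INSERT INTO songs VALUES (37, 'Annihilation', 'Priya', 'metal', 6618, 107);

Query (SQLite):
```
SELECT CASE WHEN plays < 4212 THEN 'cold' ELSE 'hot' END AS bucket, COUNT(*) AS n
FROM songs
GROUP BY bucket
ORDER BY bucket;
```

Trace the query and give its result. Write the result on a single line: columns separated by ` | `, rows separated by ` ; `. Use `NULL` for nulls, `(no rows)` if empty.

cold | 6 ; hot | 7

Bucket rows by plays < 4212 → 'cold' else 'hot'; count each bucket.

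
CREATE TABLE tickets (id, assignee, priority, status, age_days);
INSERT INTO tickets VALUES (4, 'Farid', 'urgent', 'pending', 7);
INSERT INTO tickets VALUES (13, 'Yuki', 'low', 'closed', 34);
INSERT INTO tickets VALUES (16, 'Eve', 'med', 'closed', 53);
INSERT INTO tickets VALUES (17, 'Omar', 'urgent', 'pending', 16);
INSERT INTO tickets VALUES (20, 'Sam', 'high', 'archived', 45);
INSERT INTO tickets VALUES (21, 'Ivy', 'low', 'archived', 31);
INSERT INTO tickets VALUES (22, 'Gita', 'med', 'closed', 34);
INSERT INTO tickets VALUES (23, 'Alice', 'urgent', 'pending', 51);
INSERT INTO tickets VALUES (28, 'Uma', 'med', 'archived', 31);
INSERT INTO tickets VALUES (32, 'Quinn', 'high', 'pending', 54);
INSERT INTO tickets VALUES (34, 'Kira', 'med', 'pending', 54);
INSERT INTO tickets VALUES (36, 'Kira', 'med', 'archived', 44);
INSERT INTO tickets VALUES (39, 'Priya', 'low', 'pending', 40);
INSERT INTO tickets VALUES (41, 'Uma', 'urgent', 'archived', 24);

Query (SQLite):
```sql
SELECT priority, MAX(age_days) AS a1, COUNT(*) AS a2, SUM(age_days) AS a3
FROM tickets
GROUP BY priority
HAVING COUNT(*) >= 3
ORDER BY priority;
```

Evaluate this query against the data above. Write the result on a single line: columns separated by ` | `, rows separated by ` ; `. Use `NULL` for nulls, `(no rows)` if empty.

Group tickets by priority.
Per group compute: MAX(age_days), COUNT(*), SUM(age_days).
HAVING: drop groups with fewer than 3 rows.
  high: ids {20, 32} → MAX(age_days)=54, COUNT(*)=2, SUM(age_days)=99
  low: ids {13, 21, 39} → MAX(age_days)=40, COUNT(*)=3, SUM(age_days)=105
  med: ids {16, 22, 28, 34, 36} → MAX(age_days)=54, COUNT(*)=5, SUM(age_days)=216
  urgent: ids {4, 17, 23, 41} → MAX(age_days)=51, COUNT(*)=4, SUM(age_days)=98

low | 40 | 3 | 105 ; med | 54 | 5 | 216 ; urgent | 51 | 4 | 98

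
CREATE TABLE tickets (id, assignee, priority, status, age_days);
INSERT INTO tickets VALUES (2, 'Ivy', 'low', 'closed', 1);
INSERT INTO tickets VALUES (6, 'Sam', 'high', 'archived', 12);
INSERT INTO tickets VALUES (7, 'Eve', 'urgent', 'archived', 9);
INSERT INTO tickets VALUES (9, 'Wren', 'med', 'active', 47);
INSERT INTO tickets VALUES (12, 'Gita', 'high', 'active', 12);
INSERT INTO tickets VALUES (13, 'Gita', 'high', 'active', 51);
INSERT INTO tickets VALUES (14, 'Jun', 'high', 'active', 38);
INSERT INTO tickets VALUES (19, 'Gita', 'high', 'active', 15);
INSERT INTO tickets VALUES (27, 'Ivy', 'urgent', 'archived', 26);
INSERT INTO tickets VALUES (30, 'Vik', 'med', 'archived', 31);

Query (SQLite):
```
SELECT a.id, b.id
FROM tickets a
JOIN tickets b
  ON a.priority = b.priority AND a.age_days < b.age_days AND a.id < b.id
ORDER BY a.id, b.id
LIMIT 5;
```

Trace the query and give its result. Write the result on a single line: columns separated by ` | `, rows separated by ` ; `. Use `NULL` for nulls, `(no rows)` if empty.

6 | 13 ; 6 | 14 ; 6 | 19 ; 7 | 27 ; 12 | 13

Pairs (a,b) with same priority, a.age_days < b.age_days, a.id < b.id.
priority groups: high:{6,12,13,14,19} low:{2} med:{9,30} urgent:{7,27}
Ordered by (a.id, b.id); first 5.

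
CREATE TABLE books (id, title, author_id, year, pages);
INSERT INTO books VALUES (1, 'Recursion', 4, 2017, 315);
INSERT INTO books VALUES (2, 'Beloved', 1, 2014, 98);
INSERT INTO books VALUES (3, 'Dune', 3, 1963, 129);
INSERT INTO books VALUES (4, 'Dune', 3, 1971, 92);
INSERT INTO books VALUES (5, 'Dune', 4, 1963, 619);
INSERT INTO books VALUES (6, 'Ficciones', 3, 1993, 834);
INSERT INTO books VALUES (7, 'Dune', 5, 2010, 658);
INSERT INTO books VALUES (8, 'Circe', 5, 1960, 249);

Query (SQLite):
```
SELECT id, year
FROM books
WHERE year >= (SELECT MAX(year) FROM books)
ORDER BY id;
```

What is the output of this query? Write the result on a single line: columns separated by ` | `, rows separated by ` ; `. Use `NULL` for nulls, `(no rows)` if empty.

Scalar subquery: MAX(year) over all books rows = 2017.
Keep rows where year >= that value.

1 | 2017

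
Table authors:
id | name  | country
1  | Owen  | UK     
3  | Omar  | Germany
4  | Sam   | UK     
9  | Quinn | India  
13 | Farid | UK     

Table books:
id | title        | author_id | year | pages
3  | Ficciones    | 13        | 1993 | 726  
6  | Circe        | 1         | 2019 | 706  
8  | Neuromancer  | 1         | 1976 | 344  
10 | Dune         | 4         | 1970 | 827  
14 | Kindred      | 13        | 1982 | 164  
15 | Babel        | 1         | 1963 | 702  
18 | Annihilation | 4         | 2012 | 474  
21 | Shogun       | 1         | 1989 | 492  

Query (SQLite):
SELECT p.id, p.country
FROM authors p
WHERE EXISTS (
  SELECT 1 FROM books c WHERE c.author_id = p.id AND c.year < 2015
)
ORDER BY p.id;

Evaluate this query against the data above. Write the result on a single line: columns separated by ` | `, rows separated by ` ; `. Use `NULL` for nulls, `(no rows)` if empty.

For each authors row, check whether any books with matching author_id has year < 2015.
Keep rows where that is true.

1 | UK ; 4 | UK ; 13 | UK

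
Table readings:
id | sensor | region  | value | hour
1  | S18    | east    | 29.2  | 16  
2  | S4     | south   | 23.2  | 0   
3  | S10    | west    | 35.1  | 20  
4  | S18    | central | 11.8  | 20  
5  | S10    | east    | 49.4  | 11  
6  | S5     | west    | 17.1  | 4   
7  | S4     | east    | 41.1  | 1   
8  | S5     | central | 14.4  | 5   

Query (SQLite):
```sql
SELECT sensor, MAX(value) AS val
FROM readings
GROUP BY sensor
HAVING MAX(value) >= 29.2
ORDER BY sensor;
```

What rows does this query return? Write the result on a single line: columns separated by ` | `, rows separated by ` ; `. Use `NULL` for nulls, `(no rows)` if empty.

S10 | 49.4 ; S18 | 29.2 ; S4 | 41.1

Partition readings by sensor; compute MAX(value) within each group.
HAVING: keep groups where MAX(value) >= 29.2.
  S10: ids {3, 5} → MAX(value)=49.4
  S18: ids {1, 4} → MAX(value)=29.2
  S4: ids {2, 7} → MAX(value)=41.1
  S5: ids {6, 8} → MAX(value)=17.1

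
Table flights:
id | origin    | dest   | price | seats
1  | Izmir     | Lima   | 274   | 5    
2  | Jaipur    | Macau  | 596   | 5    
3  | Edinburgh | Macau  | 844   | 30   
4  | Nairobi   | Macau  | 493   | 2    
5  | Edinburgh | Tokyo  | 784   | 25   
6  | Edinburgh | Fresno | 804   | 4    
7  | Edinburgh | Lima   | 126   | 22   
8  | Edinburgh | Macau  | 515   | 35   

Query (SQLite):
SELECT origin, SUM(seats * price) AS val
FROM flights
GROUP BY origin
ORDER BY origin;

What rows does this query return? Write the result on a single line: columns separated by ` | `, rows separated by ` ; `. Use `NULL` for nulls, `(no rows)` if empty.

Edinburgh | 68933 ; Izmir | 1370 ; Jaipur | 2980 ; Nairobi | 986

For each row compute seats * price.
Group by origin; take SUM of the expression per group.
  Edinburgh: ids {3, 5, 6, 7, 8} → SUM(seats * price)=68933
  Izmir: ids {1} → SUM(seats * price)=1370
  Jaipur: ids {2} → SUM(seats * price)=2980
  Nairobi: ids {4} → SUM(seats * price)=986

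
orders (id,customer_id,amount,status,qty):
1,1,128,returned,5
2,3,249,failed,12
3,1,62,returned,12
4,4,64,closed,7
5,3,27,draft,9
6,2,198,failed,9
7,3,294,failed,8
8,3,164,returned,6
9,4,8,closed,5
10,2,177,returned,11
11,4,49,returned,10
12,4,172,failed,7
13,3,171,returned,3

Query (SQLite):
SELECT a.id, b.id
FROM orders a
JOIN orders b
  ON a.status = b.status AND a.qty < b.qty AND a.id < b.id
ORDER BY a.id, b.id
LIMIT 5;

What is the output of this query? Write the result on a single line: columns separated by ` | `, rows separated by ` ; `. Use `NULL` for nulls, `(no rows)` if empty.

Pairs (a,b) with same status, a.qty < b.qty, a.id < b.id.
status groups: closed:{4,9} draft:{5} failed:{2,6,7,12} returned:{1,3,8,10,11,13}
Ordered by (a.id, b.id); first 5.

1 | 3 ; 1 | 8 ; 1 | 10 ; 1 | 11 ; 8 | 10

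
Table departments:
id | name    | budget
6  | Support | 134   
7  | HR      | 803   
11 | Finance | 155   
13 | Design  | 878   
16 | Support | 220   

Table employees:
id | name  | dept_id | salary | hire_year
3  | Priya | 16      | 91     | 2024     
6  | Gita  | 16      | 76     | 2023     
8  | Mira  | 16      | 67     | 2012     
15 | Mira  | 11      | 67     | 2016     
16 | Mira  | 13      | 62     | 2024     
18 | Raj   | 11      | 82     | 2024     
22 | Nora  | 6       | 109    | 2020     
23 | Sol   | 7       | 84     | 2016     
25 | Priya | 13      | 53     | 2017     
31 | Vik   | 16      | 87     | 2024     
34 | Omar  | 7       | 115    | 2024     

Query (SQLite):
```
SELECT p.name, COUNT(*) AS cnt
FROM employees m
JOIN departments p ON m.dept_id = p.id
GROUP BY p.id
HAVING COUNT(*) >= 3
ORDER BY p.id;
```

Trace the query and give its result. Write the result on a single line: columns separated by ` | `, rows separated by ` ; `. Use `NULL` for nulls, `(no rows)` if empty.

Support | 4

Join each employees row to its departments via dept_id.
Group joined rows by departments.id; compute COUNT(*) per group.
HAVING: keep groups with count ≥ 3.
  6: ids {22} → COUNT(*)=1
  7: ids {23, 34} → COUNT(*)=2
  11: ids {15, 18} → COUNT(*)=2
  13: ids {16, 25} → COUNT(*)=2
  16: ids {3, 6, 8, 31} → COUNT(*)=4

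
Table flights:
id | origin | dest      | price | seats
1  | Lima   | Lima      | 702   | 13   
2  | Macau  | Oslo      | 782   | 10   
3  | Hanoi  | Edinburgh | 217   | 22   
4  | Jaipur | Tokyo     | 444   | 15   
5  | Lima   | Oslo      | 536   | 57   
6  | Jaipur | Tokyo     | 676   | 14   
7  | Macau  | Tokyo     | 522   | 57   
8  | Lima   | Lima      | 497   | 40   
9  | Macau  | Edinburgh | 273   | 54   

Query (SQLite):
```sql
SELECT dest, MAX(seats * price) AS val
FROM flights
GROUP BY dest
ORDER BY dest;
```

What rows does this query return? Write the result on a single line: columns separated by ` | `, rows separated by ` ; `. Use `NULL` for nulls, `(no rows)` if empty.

Edinburgh | 14742 ; Lima | 19880 ; Oslo | 30552 ; Tokyo | 29754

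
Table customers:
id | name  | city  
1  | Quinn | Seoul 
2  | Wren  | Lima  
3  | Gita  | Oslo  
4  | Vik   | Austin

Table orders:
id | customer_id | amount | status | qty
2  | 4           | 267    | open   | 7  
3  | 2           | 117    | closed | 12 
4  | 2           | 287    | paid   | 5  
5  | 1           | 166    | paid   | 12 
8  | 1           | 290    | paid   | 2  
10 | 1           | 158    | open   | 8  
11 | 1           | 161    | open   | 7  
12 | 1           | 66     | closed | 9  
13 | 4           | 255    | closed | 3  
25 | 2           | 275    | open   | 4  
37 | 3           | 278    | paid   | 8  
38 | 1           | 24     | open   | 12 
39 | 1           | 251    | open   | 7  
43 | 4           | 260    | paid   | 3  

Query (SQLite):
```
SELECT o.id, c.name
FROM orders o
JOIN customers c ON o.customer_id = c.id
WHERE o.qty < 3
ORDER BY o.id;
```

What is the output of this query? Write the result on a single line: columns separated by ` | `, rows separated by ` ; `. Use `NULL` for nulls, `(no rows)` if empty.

8 | Quinn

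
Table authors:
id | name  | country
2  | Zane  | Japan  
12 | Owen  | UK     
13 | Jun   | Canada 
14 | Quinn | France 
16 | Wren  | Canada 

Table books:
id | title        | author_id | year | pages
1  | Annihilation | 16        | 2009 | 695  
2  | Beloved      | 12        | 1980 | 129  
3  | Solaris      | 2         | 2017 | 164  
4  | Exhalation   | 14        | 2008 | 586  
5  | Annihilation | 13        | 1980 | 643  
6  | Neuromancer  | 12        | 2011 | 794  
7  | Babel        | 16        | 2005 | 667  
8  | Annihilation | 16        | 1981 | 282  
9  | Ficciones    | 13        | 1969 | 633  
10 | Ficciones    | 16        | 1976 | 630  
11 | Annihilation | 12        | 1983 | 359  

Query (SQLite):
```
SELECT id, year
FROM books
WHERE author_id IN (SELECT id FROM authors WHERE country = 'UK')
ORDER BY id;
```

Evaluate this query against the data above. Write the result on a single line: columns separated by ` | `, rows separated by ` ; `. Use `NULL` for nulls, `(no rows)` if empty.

2 | 1980 ; 6 | 2011 ; 11 | 1983

Inner query: authors.id where country = 'UK'.
Outer: keep books rows whose author_id is in that set.
Inner query → {12}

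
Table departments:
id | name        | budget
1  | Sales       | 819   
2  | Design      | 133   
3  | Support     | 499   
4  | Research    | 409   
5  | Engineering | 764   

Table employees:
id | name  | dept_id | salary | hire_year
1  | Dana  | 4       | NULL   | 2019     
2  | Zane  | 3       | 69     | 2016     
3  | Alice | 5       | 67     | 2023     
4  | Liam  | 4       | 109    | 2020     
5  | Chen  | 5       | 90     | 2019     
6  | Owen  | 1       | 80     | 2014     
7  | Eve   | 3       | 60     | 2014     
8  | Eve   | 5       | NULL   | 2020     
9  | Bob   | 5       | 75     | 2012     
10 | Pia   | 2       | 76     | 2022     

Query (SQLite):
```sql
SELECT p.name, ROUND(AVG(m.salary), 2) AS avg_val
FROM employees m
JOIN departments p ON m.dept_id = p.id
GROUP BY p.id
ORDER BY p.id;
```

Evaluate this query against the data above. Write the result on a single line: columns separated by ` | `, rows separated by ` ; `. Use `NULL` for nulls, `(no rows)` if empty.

Sales | 80 ; Design | 76 ; Support | 64.5 ; Research | 109 ; Engineering | 77.33

Join each employees row to its departments via dept_id.
Group joined rows by departments.id; compute ROUND(AVG(m.salary), 2) per group.
  1: ids {6} → ROUND(AVG(m.salary), 2)=80
  2: ids {10} → ROUND(AVG(m.salary), 2)=76
  3: ids {2, 7} → ROUND(AVG(m.salary), 2)=64.5
  4: ids {1, 4} → ROUND(AVG(m.salary), 2)=109
  5: ids {3, 5, 8, 9} → ROUND(AVG(m.salary), 2)=77.33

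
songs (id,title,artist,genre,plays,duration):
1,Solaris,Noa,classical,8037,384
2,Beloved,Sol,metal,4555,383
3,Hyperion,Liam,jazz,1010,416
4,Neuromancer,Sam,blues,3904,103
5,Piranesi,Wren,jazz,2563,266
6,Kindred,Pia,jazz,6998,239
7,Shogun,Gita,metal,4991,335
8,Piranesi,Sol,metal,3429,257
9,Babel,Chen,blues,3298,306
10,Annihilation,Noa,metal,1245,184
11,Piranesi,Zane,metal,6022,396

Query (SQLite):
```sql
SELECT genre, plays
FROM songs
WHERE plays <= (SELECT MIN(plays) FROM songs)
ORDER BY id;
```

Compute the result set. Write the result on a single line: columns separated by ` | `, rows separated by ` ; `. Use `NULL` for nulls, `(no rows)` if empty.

jazz | 1010

Scalar subquery: MIN(plays) over all songs rows = 1010.
Keep rows where plays <= that value.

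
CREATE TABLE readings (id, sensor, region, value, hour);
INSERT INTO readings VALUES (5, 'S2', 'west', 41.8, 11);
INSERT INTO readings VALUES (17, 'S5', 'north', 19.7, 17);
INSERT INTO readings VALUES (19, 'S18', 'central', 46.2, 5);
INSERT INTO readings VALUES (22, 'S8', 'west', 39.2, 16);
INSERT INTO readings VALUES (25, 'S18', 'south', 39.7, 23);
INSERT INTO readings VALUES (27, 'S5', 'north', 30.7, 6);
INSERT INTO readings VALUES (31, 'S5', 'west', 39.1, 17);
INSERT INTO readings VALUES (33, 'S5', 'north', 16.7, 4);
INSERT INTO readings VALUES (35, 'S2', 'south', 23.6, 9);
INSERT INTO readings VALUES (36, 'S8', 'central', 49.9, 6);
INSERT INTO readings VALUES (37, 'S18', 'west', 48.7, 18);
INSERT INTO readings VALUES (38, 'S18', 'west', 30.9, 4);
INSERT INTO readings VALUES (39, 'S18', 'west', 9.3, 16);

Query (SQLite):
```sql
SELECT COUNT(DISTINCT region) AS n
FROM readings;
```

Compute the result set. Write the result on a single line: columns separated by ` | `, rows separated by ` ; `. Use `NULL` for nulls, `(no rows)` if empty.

4

Count distinct non-NULL region values.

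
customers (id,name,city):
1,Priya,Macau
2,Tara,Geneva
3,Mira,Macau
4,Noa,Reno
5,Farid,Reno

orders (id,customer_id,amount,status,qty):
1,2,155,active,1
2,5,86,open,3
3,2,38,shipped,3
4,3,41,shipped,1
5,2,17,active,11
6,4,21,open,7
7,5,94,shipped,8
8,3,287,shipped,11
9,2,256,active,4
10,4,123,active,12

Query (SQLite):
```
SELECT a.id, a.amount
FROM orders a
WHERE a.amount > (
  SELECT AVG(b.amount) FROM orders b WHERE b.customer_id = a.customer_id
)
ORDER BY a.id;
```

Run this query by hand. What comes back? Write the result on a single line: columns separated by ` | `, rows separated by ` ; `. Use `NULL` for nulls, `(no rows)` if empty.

1 | 155 ; 7 | 94 ; 8 | 287 ; 9 | 256 ; 10 | 123

For each orders row a, compute AVG(amount) over rows sharing a.customer_id.
Keep row a if a.amount > that per-group AVG.
  customer_id=2: AVG(amount) = 116.5
  customer_id=3: AVG(amount) = 164.0
  customer_id=4: AVG(amount) = 72.0
  customer_id=5: AVG(amount) = 90.0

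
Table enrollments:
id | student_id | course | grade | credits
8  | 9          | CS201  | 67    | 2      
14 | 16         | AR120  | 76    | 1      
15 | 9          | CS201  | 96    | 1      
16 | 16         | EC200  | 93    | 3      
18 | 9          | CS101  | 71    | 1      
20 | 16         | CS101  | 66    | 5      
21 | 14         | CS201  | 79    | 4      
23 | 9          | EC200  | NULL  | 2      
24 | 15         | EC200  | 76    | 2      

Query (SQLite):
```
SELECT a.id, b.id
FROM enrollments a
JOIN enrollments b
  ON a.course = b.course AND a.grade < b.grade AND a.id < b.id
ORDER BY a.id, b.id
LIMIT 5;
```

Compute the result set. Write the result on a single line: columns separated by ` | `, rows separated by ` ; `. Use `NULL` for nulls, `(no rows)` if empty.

Pairs (a,b) with same course, a.grade < b.grade, a.id < b.id.
course groups: AR120:{14} CS101:{18,20} CS201:{8,15,21} EC200:{16,23,24}
Ordered by (a.id, b.id); first 5.

8 | 15 ; 8 | 21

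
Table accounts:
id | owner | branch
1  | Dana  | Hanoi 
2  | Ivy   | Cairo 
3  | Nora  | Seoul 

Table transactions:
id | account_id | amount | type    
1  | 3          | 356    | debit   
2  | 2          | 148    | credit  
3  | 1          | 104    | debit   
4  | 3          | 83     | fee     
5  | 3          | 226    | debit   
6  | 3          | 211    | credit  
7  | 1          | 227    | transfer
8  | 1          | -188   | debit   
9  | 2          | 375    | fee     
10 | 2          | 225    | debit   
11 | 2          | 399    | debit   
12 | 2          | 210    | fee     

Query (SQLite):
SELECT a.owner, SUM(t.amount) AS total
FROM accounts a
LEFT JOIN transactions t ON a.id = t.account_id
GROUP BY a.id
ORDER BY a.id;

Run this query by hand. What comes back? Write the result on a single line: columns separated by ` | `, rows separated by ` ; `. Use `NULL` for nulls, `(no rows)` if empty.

Dana | 143 ; Ivy | 1357 ; Nora | 876

LEFT JOIN keeps every accounts row; unmatched ones get NULL for transactions columns.
Group by accounts.id and compute SUM(t.amount). SUM over an all-NULL group is NULL.
  1: ids {3, 7, 8} → SUM(t.amount)=143
  2: ids {2, 9, 10, 11, 12} → SUM(t.amount)=1357
  3: ids {1, 4, 5, 6} → SUM(t.amount)=876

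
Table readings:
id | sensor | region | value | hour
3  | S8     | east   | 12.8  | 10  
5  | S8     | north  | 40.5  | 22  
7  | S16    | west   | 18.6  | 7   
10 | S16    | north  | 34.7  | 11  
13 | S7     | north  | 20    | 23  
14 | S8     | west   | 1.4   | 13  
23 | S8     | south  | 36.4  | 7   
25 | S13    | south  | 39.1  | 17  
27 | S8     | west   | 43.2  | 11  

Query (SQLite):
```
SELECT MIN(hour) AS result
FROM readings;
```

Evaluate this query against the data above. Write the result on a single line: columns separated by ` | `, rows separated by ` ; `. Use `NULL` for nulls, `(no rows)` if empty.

All hour values: [10, 22, 7, 11, 23, 13, 7, 17, 11].
MIN of non-NULL values = 7.

7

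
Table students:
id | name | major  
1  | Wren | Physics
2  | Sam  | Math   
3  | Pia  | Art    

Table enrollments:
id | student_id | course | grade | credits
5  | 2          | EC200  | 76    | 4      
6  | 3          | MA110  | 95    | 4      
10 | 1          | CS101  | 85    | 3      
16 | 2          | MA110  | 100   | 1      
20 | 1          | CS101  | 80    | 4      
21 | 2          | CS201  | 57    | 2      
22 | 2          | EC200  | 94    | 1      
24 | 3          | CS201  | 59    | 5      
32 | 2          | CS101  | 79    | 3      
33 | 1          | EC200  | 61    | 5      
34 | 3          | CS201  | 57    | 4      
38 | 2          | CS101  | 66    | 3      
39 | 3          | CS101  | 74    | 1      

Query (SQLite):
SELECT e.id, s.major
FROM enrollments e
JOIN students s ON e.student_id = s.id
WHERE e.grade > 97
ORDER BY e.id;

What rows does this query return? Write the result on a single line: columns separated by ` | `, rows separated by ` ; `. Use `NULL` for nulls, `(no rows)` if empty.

16 | Math

Each enrollments row matches the students row where student_id = students.id.
Then keep rows with e.grade > 97.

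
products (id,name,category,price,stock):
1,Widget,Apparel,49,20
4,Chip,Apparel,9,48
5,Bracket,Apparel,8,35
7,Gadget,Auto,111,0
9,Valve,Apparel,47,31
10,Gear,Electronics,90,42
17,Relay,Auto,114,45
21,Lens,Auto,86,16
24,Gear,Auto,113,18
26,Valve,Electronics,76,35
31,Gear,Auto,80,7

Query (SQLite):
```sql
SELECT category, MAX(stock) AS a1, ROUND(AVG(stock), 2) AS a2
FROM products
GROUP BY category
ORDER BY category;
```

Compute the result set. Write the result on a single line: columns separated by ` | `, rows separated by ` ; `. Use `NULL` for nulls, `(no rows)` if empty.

Group products by category.
Per group compute: MAX(stock), ROUND(AVG(stock), 2).
  Apparel: ids {1, 4, 5, 9} → MAX(stock)=48, ROUND(AVG(stock), 2)=33.5
  Auto: ids {7, 17, 21, 24, 31} → MAX(stock)=45, ROUND(AVG(stock), 2)=17.2
  Electronics: ids {10, 26} → MAX(stock)=42, ROUND(AVG(stock), 2)=38.5

Apparel | 48 | 33.5 ; Auto | 45 | 17.2 ; Electronics | 42 | 38.5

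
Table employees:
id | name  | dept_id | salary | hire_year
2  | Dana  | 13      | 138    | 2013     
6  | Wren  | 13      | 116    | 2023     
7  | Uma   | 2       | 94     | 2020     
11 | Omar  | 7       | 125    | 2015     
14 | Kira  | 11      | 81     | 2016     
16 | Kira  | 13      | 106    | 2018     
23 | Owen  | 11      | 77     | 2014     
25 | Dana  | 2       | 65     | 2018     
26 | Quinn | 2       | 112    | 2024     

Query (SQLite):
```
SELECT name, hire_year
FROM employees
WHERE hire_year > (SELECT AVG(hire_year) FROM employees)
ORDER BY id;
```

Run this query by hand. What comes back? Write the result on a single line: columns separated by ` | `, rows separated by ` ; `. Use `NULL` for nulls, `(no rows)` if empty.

Wren | 2023 ; Uma | 2020 ; Kira | 2018 ; Dana | 2018 ; Quinn | 2024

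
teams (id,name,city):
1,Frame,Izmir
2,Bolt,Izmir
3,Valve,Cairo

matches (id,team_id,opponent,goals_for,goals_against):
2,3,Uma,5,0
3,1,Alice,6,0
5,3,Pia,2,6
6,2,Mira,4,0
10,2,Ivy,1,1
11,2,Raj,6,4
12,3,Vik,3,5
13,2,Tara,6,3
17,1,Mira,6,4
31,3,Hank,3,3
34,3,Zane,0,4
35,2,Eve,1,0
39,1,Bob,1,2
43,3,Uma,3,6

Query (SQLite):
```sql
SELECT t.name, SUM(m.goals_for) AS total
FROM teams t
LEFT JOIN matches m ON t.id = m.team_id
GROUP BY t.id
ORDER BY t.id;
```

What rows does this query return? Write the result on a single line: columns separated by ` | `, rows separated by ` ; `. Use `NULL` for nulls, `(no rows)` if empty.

Frame | 13 ; Bolt | 18 ; Valve | 16

LEFT JOIN keeps every teams row; unmatched ones get NULL for matches columns.
Group by teams.id and compute SUM(m.goals_for). SUM over an all-NULL group is NULL.
  1: ids {3, 17, 39} → SUM(m.goals_for)=13
  2: ids {6, 10, 11, 13, 35} → SUM(m.goals_for)=18
  3: ids {2, 5, 12, 31, 34, 43} → SUM(m.goals_for)=16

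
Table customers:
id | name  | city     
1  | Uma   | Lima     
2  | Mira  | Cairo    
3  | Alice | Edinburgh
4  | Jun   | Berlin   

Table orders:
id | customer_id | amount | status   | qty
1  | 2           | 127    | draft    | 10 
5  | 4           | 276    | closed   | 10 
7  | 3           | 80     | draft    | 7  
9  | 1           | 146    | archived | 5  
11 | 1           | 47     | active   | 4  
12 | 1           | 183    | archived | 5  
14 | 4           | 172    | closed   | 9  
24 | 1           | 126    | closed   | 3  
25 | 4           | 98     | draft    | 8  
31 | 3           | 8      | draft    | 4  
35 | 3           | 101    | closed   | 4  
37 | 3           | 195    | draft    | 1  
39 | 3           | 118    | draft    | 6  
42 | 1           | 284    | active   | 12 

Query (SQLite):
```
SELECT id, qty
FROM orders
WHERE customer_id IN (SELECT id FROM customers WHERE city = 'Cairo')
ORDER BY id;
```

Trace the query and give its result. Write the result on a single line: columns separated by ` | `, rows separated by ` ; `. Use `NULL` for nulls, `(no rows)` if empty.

1 | 10

Inner query: customers.id where city = 'Cairo'.
Outer: keep orders rows whose customer_id is in that set.
Inner query → {2}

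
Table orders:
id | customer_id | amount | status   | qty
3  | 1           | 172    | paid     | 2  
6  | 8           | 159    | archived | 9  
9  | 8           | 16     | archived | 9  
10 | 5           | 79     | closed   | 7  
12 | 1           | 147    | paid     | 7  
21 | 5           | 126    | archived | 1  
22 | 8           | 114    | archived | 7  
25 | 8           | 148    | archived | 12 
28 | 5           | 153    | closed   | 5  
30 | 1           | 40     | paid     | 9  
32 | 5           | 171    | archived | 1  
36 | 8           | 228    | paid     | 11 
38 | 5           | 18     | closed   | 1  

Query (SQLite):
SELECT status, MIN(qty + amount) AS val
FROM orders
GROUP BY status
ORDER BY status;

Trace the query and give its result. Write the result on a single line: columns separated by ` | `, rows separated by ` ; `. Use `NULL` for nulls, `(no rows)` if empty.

For each row compute qty + amount.
Group by status; take MIN of the expression per group.
  archived: ids {6, 9, 21, 22, 25, 32} → MIN(qty + amount)=25
  closed: ids {10, 28, 38} → MIN(qty + amount)=19
  paid: ids {3, 12, 30, 36} → MIN(qty + amount)=49

archived | 25 ; closed | 19 ; paid | 49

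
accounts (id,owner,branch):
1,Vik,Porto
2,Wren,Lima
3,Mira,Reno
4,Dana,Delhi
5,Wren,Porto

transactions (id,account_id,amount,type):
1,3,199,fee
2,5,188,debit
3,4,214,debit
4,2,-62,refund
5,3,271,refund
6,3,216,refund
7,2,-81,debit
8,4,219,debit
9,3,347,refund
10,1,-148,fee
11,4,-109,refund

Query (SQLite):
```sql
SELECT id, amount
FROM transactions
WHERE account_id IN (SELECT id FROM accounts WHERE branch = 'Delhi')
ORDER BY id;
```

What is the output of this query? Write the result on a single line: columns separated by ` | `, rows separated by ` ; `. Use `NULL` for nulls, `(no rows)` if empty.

Inner query: accounts.id where branch = 'Delhi'.
Outer: keep transactions rows whose account_id is in that set.
Inner query → {4}

3 | 214 ; 8 | 219 ; 11 | -109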